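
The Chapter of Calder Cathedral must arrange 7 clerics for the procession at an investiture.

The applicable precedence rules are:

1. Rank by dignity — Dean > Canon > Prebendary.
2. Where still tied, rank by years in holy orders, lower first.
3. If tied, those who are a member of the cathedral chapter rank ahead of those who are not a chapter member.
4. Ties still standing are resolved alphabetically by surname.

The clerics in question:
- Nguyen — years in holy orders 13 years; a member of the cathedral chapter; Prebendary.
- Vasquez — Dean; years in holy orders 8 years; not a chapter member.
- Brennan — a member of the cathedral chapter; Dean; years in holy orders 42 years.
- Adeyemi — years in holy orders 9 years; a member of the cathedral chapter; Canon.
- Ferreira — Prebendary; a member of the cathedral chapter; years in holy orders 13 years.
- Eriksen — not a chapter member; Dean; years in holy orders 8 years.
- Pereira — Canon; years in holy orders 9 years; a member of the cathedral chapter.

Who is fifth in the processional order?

Pereira

By dignity: Eriksen, Vasquez and Brennan (Dean); then Adeyemi and Pereira (Canon); then Ferreira and Nguyen (Prebendary).
Among Eriksen, Vasquez and Brennan, by years in holy orders (lower first): Eriksen and Vasquez (8 years) before Brennan (42 years).
Eriksen and Vasquez are each not a chapter member, so the next rule applies.
Among Eriksen and Vasquez, alphabetically by surname: Eriksen before Vasquez.
Adeyemi and Pereira both have years in holy orders 9 years, so the next rule applies.
Adeyemi and Pereira are each a member of the cathedral chapter, so the next rule applies.
Among Adeyemi and Pereira, alphabetically by surname: Adeyemi before Pereira.
Ferreira and Nguyen both have years in holy orders 13 years, so the next rule applies.
Ferreira and Nguyen are each a member of the cathedral chapter, so the next rule applies.
Among Ferreira and Nguyen, alphabetically by surname: Ferreira before Nguyen.
Order: Eriksen, Vasquez, Brennan, Adeyemi, Pereira, Ferreira, Nguyen.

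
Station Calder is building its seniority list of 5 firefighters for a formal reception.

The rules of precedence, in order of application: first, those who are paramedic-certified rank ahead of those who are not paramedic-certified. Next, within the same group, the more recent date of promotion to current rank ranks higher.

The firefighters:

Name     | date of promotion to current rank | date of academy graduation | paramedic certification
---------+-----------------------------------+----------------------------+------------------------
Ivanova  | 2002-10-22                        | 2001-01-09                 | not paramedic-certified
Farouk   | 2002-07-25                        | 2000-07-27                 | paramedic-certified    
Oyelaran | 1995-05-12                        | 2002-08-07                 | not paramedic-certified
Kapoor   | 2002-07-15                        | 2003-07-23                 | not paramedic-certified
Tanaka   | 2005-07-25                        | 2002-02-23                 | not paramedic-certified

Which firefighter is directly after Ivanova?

Kapoor

By the first rule: Farouk (paramedic-certified); then Tanaka, Ivanova, Kapoor and Oyelaran (each not paramedic-certified).
Among Tanaka, Ivanova, Kapoor and Oyelaran, by date of promotion to current rank (later first): Tanaka (2005-07-25) before Ivanova (2002-10-22) before Kapoor (2002-07-15) before Oyelaran (1995-05-12).
Order: Farouk, Tanaka, Ivanova, Kapoor, Oyelaran.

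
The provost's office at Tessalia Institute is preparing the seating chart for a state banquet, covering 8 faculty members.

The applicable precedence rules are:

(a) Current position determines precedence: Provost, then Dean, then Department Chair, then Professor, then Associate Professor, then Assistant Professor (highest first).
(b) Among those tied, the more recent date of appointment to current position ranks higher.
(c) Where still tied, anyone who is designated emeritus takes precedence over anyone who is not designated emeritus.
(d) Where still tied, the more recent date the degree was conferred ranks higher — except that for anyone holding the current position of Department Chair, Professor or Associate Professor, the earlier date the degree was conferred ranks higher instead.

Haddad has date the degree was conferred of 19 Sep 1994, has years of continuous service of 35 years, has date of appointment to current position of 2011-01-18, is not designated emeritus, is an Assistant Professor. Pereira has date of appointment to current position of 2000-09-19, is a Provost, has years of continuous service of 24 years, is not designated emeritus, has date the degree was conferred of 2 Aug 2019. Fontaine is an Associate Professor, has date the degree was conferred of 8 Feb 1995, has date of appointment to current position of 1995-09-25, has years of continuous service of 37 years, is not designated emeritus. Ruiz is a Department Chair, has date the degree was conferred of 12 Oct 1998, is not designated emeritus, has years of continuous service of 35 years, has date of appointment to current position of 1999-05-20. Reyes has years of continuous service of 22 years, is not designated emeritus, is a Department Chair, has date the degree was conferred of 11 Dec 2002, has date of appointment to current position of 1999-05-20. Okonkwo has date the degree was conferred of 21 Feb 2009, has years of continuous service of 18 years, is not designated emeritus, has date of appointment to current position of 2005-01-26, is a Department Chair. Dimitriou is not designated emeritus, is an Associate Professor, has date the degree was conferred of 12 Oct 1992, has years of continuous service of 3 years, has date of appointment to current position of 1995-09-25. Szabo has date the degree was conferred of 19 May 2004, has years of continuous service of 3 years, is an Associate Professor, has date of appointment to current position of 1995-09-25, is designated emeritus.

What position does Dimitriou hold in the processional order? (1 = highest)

By current position: Pereira (Provost); then Okonkwo, Ruiz and Reyes (Department Chair); then Szabo, Dimitriou and Fontaine (Associate Professor); then Haddad (Assistant Professor).
Among Okonkwo, Ruiz and Reyes, by date of appointment to current position (later first): Okonkwo (2005-01-26) before Ruiz and Reyes (1999-05-20).
Ruiz and Reyes are each not designated emeritus, so the next rule applies.
Among Ruiz and Reyes, by date the degree was conferred (earlier first) (reversed rule for this group): Ruiz (12 Oct 1998) before Reyes (11 Dec 2002).
Szabo, Dimitriou and Fontaine all have date of appointment to current position 1995-09-25, so the next rule applies.
Among Szabo, Dimitriou and Fontaine, designated emeritus before not designated emeritus: Szabo (designated emeritus) before Dimitriou and Fontaine (not designated emeritus).
Among Dimitriou and Fontaine, by date the degree was conferred (earlier first) (reversed rule for this group): Dimitriou (12 Oct 1992) before Fontaine (8 Feb 1995).
Order: Pereira, Okonkwo, Ruiz, Reyes, Szabo, Dimitriou, Fontaine, Haddad. So position 6.

6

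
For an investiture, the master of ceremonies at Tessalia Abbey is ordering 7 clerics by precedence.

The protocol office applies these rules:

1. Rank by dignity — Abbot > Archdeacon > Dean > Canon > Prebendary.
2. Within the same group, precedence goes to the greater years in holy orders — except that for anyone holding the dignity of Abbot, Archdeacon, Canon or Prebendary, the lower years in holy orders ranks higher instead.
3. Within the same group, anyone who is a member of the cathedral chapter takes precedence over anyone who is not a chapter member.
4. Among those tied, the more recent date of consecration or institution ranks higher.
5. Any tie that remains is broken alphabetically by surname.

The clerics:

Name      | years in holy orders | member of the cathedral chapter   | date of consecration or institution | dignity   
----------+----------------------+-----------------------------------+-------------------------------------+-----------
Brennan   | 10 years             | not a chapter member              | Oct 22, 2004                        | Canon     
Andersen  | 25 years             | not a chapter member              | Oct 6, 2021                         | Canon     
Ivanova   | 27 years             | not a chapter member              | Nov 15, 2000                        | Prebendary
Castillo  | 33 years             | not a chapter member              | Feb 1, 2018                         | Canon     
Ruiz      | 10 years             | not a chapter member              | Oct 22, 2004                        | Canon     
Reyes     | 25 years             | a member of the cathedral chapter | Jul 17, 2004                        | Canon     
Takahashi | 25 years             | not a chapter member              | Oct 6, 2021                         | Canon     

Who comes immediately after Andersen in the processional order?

Takahashi

By dignity: Brennan, Ruiz, Reyes, Andersen, Takahashi and Castillo (Canon); then Ivanova (Prebendary).
Among Brennan, Ruiz, Reyes, Andersen, Takahashi and Castillo, by years in holy orders (lower first) (reversed rule for this group): Brennan and Ruiz (10 years) before Reyes, Andersen and Takahashi (25 years) before Castillo (33 years).
Brennan and Ruiz are each not a chapter member, so the next rule applies.
Brennan and Ruiz both have date of consecration or institution Oct 22, 2004, so the next rule applies.
Among Brennan and Ruiz, alphabetically by surname: Brennan before Ruiz.
Among Reyes, Andersen and Takahashi, a member of the cathedral chapter before not a chapter member: Reyes (a member of the cathedral chapter) before Andersen and Takahashi (not a chapter member).
Andersen and Takahashi both have date of consecration or institution Oct 6, 2021, so the next rule applies.
Among Andersen and Takahashi, alphabetically by surname: Andersen before Takahashi.
Order: Brennan, Ruiz, Reyes, Andersen, Takahashi, Castillo, Ivanova.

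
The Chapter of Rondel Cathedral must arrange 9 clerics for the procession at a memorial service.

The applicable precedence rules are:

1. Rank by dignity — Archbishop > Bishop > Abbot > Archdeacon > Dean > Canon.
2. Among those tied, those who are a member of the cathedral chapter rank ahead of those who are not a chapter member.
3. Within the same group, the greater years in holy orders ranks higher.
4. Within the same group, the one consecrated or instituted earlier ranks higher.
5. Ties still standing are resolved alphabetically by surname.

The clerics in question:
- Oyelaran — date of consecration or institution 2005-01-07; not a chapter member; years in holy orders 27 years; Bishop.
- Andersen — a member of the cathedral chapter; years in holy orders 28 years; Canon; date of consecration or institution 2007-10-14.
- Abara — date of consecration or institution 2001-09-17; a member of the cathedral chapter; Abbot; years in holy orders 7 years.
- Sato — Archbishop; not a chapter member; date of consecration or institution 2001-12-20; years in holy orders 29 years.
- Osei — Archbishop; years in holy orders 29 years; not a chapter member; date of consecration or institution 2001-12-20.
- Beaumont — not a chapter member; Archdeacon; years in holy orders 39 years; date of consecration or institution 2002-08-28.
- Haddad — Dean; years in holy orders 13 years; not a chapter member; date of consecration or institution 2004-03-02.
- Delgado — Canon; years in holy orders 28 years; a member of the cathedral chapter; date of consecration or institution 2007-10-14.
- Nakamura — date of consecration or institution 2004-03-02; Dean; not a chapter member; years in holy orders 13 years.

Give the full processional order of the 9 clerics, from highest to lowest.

By dignity: Osei and Sato (Archbishop); then Oyelaran (Bishop); then Abara (Abbot); then Beaumont (Archdeacon); then Haddad and Nakamura (Dean); then Andersen and Delgado (Canon).
Osei and Sato are each not a chapter member, so the next rule applies.
Osei and Sato both have years in holy orders 29 years, so the next rule applies.
Osei and Sato both have date of consecration or institution 2001-12-20, so the next rule applies.
Among Osei and Sato, alphabetically by surname: Osei before Sato.
Haddad and Nakamura are each not a chapter member, so the next rule applies.
Haddad and Nakamura both have years in holy orders 13 years, so the next rule applies.
Haddad and Nakamura both have date of consecration or institution 2004-03-02, so the next rule applies.
Among Haddad and Nakamura, alphabetically by surname: Haddad before Nakamura.
Andersen and Delgado are each a member of the cathedral chapter, so the next rule applies.
Andersen and Delgado both have years in holy orders 28 years, so the next rule applies.
Andersen and Delgado both have date of consecration or institution 2007-10-14, so the next rule applies.
Among Andersen and Delgado, alphabetically by surname: Andersen before Delgado.
Full order: Osei, Sato, Oyelaran, Abara, Beaumont, Haddad, Nakamura, Andersen, Delgado.

Osei, Sato, Oyelaran, Abara, Beaumont, Haddad, Nakamura, Andersen, Delgado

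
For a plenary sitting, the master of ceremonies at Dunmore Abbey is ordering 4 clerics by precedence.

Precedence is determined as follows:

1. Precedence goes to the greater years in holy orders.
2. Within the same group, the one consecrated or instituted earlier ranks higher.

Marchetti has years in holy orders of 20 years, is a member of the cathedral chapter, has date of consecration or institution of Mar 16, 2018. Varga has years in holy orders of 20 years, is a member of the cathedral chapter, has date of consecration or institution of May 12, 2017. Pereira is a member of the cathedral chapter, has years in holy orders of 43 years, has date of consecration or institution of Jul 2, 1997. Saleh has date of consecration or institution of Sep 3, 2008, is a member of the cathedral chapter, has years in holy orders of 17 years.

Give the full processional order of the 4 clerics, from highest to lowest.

By years in holy orders (higher first): Pereira (43 years); then Varga and Marchetti (both 20 years); then Saleh (17 years).
Among Varga and Marchetti, by date of consecration or institution (earlier first): Varga (May 12, 2017) before Marchetti (Mar 16, 2018).
Full order: Pereira, Varga, Marchetti, Saleh.

Pereira, Varga, Marchetti, Saleh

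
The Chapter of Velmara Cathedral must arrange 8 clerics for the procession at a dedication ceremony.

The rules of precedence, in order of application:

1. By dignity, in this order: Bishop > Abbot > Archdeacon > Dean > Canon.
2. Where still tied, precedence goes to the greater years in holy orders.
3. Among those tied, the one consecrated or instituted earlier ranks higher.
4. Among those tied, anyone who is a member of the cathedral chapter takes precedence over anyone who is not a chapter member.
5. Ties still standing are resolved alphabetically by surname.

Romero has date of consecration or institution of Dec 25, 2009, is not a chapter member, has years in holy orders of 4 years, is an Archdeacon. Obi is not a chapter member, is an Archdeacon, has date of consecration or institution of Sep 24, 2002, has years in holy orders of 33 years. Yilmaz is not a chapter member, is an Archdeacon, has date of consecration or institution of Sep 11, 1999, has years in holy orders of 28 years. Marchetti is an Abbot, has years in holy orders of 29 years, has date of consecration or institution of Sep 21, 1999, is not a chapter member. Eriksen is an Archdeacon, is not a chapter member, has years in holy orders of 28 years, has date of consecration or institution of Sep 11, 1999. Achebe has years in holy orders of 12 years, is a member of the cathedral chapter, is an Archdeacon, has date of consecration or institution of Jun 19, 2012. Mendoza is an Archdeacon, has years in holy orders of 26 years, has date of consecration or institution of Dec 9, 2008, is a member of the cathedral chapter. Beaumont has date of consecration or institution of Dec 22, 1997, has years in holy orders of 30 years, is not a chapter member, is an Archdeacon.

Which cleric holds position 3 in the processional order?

By dignity: Marchetti (Abbot); then Obi, Beaumont, Eriksen, Yilmaz, Mendoza, Achebe and Romero (Archdeacon).
Among Obi, Beaumont, Eriksen, Yilmaz, Mendoza, Achebe and Romero, by years in holy orders (higher first): Obi (33 years) before Beaumont (30 years) before Eriksen and Yilmaz (28 years) before Mendoza (26 years) before Achebe (12 years) before Romero (4 years).
Eriksen and Yilmaz both have date of consecration or institution Sep 11, 1999, so the next rule applies.
Eriksen and Yilmaz are each not a chapter member, so the next rule applies.
Among Eriksen and Yilmaz, alphabetically by surname: Eriksen before Yilmaz.
Order: Marchetti, Obi, Beaumont, Eriksen, Yilmaz, Mendoza, Achebe, Romero.

Beaumont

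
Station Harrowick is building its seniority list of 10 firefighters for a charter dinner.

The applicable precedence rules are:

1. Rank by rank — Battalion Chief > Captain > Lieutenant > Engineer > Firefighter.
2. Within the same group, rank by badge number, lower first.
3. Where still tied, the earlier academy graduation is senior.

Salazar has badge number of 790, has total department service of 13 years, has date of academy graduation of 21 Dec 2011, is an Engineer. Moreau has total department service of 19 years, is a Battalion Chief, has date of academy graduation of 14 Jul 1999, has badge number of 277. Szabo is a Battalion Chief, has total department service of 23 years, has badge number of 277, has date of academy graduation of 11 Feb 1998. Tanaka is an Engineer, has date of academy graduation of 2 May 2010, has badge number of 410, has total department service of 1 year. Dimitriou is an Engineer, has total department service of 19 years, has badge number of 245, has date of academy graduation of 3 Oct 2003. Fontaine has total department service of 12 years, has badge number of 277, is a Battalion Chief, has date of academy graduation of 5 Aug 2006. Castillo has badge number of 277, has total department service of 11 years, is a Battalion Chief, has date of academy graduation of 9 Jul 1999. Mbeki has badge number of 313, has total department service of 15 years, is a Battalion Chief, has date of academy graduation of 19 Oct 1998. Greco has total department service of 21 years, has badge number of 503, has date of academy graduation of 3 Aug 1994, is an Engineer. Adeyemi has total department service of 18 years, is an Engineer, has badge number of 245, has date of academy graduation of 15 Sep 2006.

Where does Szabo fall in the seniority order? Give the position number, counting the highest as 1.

By rank: Szabo, Castillo, Moreau, Fontaine and Mbeki (Battalion Chief); then Dimitriou, Adeyemi, Tanaka, Greco and Salazar (Engineer).
Among Szabo, Castillo, Moreau, Fontaine and Mbeki, by badge number (lower first): Szabo, Castillo, Moreau and Fontaine (277) before Mbeki (313).
Among Szabo, Castillo, Moreau and Fontaine, by date of academy graduation (earlier first): Szabo (11 Feb 1998) before Castillo (9 Jul 1999) before Moreau (14 Jul 1999) before Fontaine (5 Aug 2006).
Among Dimitriou, Adeyemi, Tanaka, Greco and Salazar, by badge number (lower first): Dimitriou and Adeyemi (245) before Tanaka (410) before Greco (503) before Salazar (790).
Among Dimitriou and Adeyemi, by date of academy graduation (earlier first): Dimitriou (3 Oct 2003) before Adeyemi (15 Sep 2006).
Order: Szabo, Castillo, Moreau, Fontaine, Mbeki, Dimitriou, Adeyemi, Tanaka, Greco, Salazar. So position 1.

1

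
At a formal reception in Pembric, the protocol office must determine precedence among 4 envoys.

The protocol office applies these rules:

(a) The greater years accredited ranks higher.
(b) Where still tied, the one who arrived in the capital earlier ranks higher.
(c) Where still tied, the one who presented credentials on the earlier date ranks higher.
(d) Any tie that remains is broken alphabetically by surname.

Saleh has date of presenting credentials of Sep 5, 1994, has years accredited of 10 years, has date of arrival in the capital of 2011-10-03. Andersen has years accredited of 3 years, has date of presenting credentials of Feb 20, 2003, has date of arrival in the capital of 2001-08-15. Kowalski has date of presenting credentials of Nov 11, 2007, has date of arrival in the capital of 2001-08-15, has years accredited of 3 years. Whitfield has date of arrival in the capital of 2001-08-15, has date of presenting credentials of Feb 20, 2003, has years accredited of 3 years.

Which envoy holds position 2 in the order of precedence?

By years accredited (higher first): Saleh (10 years); then Andersen, Whitfield and Kowalski (each 3 years).
Andersen, Whitfield and Kowalski all have date of arrival in the capital 2001-08-15, so the next rule applies.
Among Andersen, Whitfield and Kowalski, by date of presenting credentials (earlier first): Andersen and Whitfield (Feb 20, 2003) before Kowalski (Nov 11, 2007).
Among Andersen and Whitfield, alphabetically by surname: Andersen before Whitfield.
Order: Saleh, Andersen, Whitfield, Kowalski.

Andersen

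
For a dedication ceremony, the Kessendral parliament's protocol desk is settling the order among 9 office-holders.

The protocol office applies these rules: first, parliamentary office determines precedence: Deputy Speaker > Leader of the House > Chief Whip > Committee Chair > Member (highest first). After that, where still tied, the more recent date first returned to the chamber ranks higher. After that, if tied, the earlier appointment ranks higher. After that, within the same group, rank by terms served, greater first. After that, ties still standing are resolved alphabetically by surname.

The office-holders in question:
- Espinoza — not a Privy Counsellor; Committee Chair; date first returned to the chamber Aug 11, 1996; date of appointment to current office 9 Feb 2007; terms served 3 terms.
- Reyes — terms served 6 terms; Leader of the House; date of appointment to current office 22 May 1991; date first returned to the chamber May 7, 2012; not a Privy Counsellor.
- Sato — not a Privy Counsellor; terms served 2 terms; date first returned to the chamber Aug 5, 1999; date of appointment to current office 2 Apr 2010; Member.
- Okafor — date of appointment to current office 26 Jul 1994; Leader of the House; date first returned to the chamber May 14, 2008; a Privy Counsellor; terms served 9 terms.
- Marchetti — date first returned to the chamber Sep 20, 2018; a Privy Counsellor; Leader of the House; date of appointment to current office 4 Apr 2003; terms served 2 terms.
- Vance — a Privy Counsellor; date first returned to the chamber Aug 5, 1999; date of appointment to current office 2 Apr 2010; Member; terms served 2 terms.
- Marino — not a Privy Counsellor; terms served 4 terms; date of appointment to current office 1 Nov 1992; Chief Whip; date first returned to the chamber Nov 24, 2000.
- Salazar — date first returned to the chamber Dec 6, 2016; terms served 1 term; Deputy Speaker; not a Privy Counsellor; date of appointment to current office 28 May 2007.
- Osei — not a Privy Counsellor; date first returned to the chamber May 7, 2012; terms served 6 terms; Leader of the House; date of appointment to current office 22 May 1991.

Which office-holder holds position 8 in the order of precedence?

Sato

By parliamentary office: Salazar (Deputy Speaker); then Marchetti, Osei, Reyes and Okafor (Leader of the House); then Marino (Chief Whip); then Espinoza (Committee Chair); then Sato and Vance (Member).
Among Marchetti, Osei, Reyes and Okafor, by date first returned to the chamber (later first): Marchetti (Sep 20, 2018) before Osei and Reyes (May 7, 2012) before Okafor (May 14, 2008).
Osei and Reyes both have date of appointment to current office 22 May 1991, so the next rule applies.
Osei and Reyes both have terms served 6 terms, so the next rule applies.
Among Osei and Reyes, alphabetically by surname: Osei before Reyes.
Sato and Vance both have date first returned to the chamber Aug 5, 1999, so the next rule applies.
Sato and Vance both have date of appointment to current office 2 Apr 2010, so the next rule applies.
Sato and Vance both have terms served 2 terms, so the next rule applies.
Among Sato and Vance, alphabetically by surname: Sato before Vance.
Order: Salazar, Marchetti, Osei, Reyes, Okafor, Marino, Espinoza, Sato, Vance.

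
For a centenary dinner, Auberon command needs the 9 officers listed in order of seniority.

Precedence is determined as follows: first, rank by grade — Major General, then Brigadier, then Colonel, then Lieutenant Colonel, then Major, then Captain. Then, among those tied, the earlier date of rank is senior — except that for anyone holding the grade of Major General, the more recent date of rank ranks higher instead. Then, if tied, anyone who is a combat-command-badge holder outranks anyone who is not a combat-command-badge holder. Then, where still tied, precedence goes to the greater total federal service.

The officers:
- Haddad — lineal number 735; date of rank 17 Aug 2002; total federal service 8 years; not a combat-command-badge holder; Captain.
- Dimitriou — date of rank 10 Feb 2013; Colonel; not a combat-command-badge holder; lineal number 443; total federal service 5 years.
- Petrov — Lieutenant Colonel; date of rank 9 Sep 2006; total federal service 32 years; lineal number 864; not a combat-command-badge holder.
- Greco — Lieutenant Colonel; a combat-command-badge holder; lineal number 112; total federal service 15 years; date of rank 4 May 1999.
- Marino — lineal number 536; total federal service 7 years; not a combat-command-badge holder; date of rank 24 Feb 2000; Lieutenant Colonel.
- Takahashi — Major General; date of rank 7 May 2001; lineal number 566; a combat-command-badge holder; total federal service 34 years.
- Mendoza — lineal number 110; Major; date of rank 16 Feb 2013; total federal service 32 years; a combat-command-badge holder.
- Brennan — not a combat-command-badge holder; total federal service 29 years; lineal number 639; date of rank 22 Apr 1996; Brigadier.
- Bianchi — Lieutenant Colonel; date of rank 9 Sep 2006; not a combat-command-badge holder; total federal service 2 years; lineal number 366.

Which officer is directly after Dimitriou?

By grade: Takahashi (Major General); then Brennan (Brigadier); then Dimitriou (Colonel); then Greco, Marino, Petrov and Bianchi (Lieutenant Colonel); then Mendoza (Major); then Haddad (Captain).
Among Greco, Marino, Petrov and Bianchi, by date of rank (earlier first): Greco (4 May 1999) before Marino (24 Feb 2000) before Petrov and Bianchi (9 Sep 2006).
Petrov and Bianchi are each not a combat-command-badge holder, so the next rule applies.
Among Petrov and Bianchi, by total federal service (higher first): Petrov (32 years) before Bianchi (2 years).
Order: Takahashi, Brennan, Dimitriou, Greco, Marino, Petrov, Bianchi, Mendoza, Haddad.

Greco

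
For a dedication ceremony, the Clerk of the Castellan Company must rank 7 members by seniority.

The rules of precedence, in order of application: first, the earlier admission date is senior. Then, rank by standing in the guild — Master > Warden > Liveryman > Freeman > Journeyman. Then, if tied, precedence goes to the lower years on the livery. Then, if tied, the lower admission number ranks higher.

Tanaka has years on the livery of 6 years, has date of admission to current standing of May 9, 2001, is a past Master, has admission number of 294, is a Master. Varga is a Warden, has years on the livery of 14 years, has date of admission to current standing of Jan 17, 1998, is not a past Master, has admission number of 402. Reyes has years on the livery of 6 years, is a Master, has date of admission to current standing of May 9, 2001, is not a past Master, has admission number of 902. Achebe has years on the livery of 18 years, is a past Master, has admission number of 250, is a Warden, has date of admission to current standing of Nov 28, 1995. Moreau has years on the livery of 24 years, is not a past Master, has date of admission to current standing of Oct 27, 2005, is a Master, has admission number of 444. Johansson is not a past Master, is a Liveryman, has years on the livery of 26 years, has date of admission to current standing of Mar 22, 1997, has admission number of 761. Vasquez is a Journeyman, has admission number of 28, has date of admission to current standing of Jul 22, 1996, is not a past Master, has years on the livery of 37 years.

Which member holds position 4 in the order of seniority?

Varga

By date of admission to current standing (earlier first): Achebe (Nov 28, 1995); then Vasquez (Jul 22, 1996); then Johansson (Mar 22, 1997); then Varga (Jan 17, 1998); then Tanaka and Reyes (both May 9, 2001); then Moreau (Oct 27, 2005).
Tanaka and Reyes are each Master, so the next rule applies.
Tanaka and Reyes both have years on the livery 6 years, so the next rule applies.
Among Tanaka and Reyes, by admission number (lower first): Tanaka (294) before Reyes (902).
Order: Achebe, Vasquez, Johansson, Varga, Tanaka, Reyes, Moreau.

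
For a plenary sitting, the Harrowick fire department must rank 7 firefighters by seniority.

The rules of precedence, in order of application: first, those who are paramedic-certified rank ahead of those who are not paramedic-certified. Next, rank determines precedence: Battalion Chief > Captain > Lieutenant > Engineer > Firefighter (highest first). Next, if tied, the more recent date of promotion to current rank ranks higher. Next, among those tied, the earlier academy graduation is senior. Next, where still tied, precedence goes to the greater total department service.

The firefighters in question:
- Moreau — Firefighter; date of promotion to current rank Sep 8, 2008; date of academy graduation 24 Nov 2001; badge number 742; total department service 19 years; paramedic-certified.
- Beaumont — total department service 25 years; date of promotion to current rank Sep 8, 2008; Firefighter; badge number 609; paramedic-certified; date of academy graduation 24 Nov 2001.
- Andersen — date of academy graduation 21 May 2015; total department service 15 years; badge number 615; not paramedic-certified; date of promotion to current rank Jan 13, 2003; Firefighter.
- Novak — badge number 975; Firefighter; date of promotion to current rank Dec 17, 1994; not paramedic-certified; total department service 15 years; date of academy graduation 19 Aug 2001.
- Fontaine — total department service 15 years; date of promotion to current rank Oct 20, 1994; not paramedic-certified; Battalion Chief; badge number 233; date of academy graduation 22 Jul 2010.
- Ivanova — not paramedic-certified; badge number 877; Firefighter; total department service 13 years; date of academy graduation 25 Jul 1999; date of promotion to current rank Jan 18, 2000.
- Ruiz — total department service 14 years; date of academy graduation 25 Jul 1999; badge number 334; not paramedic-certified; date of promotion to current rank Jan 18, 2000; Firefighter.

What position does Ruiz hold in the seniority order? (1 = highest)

5

By the first rule: Beaumont and Moreau (both paramedic-certified); then Fontaine, Andersen, Ruiz, Ivanova and Novak (each not paramedic-certified).
Beaumont and Moreau are each Firefighter, so the next rule applies.
Beaumont and Moreau both have date of promotion to current rank Sep 8, 2008, so the next rule applies.
Beaumont and Moreau both have date of academy graduation 24 Nov 2001, so the next rule applies.
Among Beaumont and Moreau, by total department service (higher first): Beaumont (25 years) before Moreau (19 years).
Among Fontaine, Andersen, Ruiz, Ivanova and Novak, by rank: Fontaine (Battalion Chief) before Andersen, Ruiz, Ivanova and Novak (Firefighter).
Among Andersen, Ruiz, Ivanova and Novak, by date of promotion to current rank (later first): Andersen (Jan 13, 2003) before Ruiz and Ivanova (Jan 18, 2000) before Novak (Dec 17, 1994).
Ruiz and Ivanova both have date of academy graduation 25 Jul 1999, so the next rule applies.
Among Ruiz and Ivanova, by total department service (higher first): Ruiz (14 years) before Ivanova (13 years).
Order: Beaumont, Moreau, Fontaine, Andersen, Ruiz, Ivanova, Novak. So position 5.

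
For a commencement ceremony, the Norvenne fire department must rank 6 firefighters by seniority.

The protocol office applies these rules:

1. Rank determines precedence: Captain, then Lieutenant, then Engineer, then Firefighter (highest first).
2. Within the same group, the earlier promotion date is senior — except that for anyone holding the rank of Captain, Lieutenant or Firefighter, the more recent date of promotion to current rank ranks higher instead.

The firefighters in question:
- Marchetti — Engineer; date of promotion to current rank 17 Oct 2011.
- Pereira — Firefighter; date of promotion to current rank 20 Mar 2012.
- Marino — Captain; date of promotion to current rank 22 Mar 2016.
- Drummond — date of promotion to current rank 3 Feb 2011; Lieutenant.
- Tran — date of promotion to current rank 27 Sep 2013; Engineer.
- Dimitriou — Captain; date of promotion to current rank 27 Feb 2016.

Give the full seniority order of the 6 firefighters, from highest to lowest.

By rank: Marino and Dimitriou (Captain); then Drummond (Lieutenant); then Marchetti and Tran (Engineer); then Pereira (Firefighter).
Among Marino and Dimitriou, by date of promotion to current rank (later first) (reversed rule for this group): Marino (22 Mar 2016) before Dimitriou (27 Feb 2016).
Among Marchetti and Tran, by date of promotion to current rank (earlier first): Marchetti (17 Oct 2011) before Tran (27 Sep 2013).
Full order: Marino, Dimitriou, Drummond, Marchetti, Tran, Pereira.

Marino, Dimitriou, Drummond, Marchetti, Tran, Pereira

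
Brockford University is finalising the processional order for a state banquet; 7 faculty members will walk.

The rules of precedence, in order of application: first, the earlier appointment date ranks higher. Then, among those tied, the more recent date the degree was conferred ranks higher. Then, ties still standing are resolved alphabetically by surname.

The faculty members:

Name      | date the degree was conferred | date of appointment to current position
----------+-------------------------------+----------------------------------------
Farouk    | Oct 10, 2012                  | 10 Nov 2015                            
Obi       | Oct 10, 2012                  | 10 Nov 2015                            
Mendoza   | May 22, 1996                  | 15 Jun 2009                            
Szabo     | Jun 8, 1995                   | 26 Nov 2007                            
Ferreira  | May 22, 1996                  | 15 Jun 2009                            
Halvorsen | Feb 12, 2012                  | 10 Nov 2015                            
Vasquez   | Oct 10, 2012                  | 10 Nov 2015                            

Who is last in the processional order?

Halvorsen

By date of appointment to current position (earlier first): Szabo (26 Nov 2007); then Ferreira and Mendoza (both 15 Jun 2009); then Farouk, Obi, Vasquez and Halvorsen (each 10 Nov 2015).
Ferreira and Mendoza both have date the degree was conferred May 22, 1996, so the next rule applies.
Among Ferreira and Mendoza, alphabetically by surname: Ferreira before Mendoza.
Among Farouk, Obi, Vasquez and Halvorsen, by date the degree was conferred (later first): Farouk, Obi and Vasquez (Oct 10, 2012) before Halvorsen (Feb 12, 2012).
Among Farouk, Obi and Vasquez, alphabetically by surname: Farouk before Obi before Vasquez.
Order: Szabo, Ferreira, Mendoza, Farouk, Obi, Vasquez, Halvorsen.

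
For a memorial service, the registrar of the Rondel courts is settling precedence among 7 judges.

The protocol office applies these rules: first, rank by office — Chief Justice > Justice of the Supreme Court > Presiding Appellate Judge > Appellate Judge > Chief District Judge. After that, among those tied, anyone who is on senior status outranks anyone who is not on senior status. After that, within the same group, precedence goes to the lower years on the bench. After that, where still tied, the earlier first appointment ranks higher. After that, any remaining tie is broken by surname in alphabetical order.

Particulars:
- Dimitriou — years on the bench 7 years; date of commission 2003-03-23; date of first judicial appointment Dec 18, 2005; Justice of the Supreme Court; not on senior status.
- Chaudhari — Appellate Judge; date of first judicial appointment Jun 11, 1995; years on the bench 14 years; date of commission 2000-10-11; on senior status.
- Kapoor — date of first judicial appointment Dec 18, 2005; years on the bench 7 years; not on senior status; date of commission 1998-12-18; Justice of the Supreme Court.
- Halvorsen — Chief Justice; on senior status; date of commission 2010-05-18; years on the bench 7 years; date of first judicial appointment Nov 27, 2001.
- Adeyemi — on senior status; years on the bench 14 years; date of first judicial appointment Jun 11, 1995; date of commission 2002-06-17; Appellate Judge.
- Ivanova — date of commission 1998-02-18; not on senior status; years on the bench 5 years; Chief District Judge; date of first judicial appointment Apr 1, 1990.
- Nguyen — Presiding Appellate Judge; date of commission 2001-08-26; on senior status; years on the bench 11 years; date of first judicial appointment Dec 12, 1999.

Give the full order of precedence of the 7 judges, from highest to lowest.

By office: Halvorsen (Chief Justice); then Dimitriou and Kapoor (Justice of the Supreme Court); then Nguyen (Presiding Appellate Judge); then Adeyemi and Chaudhari (Appellate Judge); then Ivanova (Chief District Judge).
Dimitriou and Kapoor are each not on senior status, so the next rule applies.
Dimitriou and Kapoor both have years on the bench 7 years, so the next rule applies.
Dimitriou and Kapoor both have date of first judicial appointment Dec 18, 2005, so the next rule applies.
Among Dimitriou and Kapoor, alphabetically by surname: Dimitriou before Kapoor.
Adeyemi and Chaudhari are each on senior status, so the next rule applies.
Adeyemi and Chaudhari both have years on the bench 14 years, so the next rule applies.
Adeyemi and Chaudhari both have date of first judicial appointment Jun 11, 1995, so the next rule applies.
Among Adeyemi and Chaudhari, alphabetically by surname: Adeyemi before Chaudhari.
Full order: Halvorsen, Dimitriou, Kapoor, Nguyen, Adeyemi, Chaudhari, Ivanova.

Halvorsen, Dimitriou, Kapoor, Nguyen, Adeyemi, Chaudhari, Ivanova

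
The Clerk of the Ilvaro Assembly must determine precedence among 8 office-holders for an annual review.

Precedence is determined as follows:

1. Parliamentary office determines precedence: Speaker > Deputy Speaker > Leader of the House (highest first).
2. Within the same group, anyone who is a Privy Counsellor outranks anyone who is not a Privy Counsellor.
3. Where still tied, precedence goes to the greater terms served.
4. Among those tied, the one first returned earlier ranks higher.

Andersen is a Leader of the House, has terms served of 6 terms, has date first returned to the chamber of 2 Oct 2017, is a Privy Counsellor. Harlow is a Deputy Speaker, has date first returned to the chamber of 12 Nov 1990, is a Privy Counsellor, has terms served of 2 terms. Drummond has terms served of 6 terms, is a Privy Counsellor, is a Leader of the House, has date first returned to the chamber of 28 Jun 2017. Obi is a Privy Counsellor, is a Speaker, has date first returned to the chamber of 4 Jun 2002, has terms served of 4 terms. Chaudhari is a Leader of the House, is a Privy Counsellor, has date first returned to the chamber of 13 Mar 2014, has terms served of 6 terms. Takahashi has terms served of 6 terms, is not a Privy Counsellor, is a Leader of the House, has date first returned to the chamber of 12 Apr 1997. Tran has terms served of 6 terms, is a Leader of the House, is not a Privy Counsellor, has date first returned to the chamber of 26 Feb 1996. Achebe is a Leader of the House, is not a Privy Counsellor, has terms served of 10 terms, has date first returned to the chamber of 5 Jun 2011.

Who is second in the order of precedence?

By parliamentary office: Obi (Speaker); then Harlow (Deputy Speaker); then Chaudhari, Drummond, Andersen, Achebe, Tran and Takahashi (Leader of the House).
Among Chaudhari, Drummond, Andersen, Achebe, Tran and Takahashi, a Privy Counsellor before not a Privy Counsellor: Chaudhari, Drummond and Andersen (a Privy Counsellor) before Achebe, Tran and Takahashi (not a Privy Counsellor).
Chaudhari, Drummond and Andersen all have terms served 6 terms, so the next rule applies.
Among Chaudhari, Drummond and Andersen, by date first returned to the chamber (earlier first): Chaudhari (13 Mar 2014) before Drummond (28 Jun 2017) before Andersen (2 Oct 2017).
Among Achebe, Tran and Takahashi, by terms served (higher first): Achebe (10 terms) before Tran and Takahashi (6 terms).
Among Tran and Takahashi, by date first returned to the chamber (earlier first): Tran (26 Feb 1996) before Takahashi (12 Apr 1997).
Order: Obi, Harlow, Chaudhari, Drummond, Andersen, Achebe, Tran, Takahashi.

Harlow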